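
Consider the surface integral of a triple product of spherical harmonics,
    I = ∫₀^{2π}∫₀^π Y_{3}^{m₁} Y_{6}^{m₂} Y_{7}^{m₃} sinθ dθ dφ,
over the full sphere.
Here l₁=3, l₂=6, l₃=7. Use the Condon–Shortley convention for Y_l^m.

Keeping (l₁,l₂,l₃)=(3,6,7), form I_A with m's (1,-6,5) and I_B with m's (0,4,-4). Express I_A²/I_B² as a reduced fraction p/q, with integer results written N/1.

99/32

Shared (l₁,l₂,l₃)=(3,6,7): N and (l;000)² cancel in I_A²/I_B².
A: Δ = 2!·4!·10!/17! = 1/2042040; Racah Σ t=0..0: t=0:+1/29030400 = 1/29030400; ⇒ 3j(3 6 7; 1 -6 5)² = 99/7735, sgn +1
B: Δ = 2!·4!·10!/17! = 1/2042040; Racah Σ t=0..2: t=0:+1/43545600 t=1:−1/1451520 t=2:+1/967680 = 1/2721600; ⇒ 3j(3 6 7; 0 4 -4)² = 32/7735, sgn -1
I_A²/I_B² = (99/7735)/(32/7735) = 99/32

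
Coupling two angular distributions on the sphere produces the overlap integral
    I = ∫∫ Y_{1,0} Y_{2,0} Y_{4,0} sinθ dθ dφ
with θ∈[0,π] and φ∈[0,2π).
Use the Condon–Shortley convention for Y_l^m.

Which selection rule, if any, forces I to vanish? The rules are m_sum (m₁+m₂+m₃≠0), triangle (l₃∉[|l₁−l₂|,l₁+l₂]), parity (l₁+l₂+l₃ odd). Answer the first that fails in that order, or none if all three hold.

m₁+m₂+m₃ = 0 + 0 + 0 = 0  ✓
triangle: |1−2|=1 ≤ l₃=4 ≤ 1+2=3  ✗
parity: l₁+l₂+l₃ = 7 is odd

triangle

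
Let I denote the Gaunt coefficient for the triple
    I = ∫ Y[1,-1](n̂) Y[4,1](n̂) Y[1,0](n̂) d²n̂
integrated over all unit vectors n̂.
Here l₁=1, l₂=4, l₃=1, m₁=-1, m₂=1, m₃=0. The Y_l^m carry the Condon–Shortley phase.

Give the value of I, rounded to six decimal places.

0.000000

|1−4|≤1≤1+4 violated ⇒ I = 0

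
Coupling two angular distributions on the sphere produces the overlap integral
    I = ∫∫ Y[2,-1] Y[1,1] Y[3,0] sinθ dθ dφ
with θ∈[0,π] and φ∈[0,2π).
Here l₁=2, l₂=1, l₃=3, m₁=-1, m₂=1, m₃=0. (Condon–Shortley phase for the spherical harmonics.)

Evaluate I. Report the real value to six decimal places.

Checks pass: Σm=0; 6 even; l₃=3∈[1,3].
(2·2+1)(2·1+1)(2·3+1) = 105
Δ: 0! 4! 2! / 7! → 1/105
sum: t=0:+1/4 = 1/4
3j²(2 1 3; 0 0 0) = Δ·Π!·Σ² = 3/35  (sign -1)
sum: t=0:+1/12 = 1/12
3j²(2 1 3; -1 1 0) = Δ·Π!·Σ² = 1/35  (sign -1)
combine: 4πI² = 105·3/35·1/35 = 9/35
take √, sign +1: I = 0.14304817

0.143048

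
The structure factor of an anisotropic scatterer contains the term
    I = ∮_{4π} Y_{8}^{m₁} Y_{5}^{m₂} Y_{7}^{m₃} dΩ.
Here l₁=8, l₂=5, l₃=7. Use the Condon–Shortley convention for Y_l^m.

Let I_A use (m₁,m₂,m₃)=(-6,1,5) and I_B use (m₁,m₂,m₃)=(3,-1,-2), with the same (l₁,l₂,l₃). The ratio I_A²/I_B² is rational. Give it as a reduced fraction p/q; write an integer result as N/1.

5005/3721

Same 8,5,7: normalisation and zero-m 3j drop out of the ratio.
A: Δ: 6! 10! 4! / 21! → 1/814773960; sum: t=4:+1/696729600 t=5:−1/261273600 t=6:+1/1393459200 = -1/597196800; 3j²(8 5 7; -6 1 5) = Δ·Π!·Σ² = 77/7752  (sign -1)
B: Δ: 6! 10! 4! / 21! → 1/814773960; sum: t=0:+1/248832000 t=1:−1/12441600 t=2:+1/5806080 t=3:−1/17418240 t=4:+1/418037760 = 61/1492992000; 3j²(8 5 7; 3 -1 -2) = Δ·Π!·Σ² = 3721/503880  (sign -1)
I_A²/I_B² = (77/7752)/(3721/503880) = 5005/3721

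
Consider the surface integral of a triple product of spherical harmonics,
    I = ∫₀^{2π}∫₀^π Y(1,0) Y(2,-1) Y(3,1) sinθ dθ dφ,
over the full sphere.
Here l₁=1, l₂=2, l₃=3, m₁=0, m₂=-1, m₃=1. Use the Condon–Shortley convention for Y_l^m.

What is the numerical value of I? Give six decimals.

Checks pass: Σm=0; 6 even; l₃=3∈[1,3].
(2·1+1)(2·2+1)(2·3+1) = 105
Δ: 0! 2! 4! / 7! → 1/105
sum: t=0:+1/4 = 1/4
3j²(1 2 3; 0 0 0) = Δ·Π!·Σ² = 3/35  (sign -1)
sum: t=0:+1/6 = 1/6
3j²(1 2 3; 0 -1 1) = Δ·Π!·Σ² = 8/105  (sign +1)
combine: 4πI² = 105·3/35·8/105 = 24/35
take √, sign -1: I = -0.23359668

-0.233597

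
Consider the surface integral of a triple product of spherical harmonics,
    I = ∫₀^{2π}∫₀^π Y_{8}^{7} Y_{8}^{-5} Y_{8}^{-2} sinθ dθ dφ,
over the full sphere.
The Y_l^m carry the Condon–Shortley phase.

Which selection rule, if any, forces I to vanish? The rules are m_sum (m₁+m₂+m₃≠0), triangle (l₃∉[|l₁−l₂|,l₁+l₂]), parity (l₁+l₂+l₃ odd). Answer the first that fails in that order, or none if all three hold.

Σmᵢ = 0  ✓
l₃∈[|l₁−l₂|,l₁+l₂]=[0,16], have l₃=8  ✓
Σlᵢ = 24 ⇒ even  ✓

none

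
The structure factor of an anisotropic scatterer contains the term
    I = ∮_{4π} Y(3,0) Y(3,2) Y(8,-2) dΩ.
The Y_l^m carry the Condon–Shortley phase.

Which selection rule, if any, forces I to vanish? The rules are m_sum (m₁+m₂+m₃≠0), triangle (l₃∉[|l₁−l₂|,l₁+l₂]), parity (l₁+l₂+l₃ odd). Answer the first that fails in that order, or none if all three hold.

Σmᵢ = 0  ✓
l₃∈[|l₁−l₂|,l₁+l₂]=[0,6], have l₃=8  ✗
Σlᵢ = 14 ⇒ even

triangle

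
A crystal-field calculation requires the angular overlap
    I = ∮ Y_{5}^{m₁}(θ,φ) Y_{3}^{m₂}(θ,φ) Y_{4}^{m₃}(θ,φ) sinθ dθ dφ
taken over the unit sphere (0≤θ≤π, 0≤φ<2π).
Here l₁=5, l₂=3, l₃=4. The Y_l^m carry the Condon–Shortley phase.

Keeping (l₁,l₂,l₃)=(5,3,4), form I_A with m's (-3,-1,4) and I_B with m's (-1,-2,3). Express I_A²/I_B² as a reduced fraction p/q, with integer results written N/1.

l's match ⇒ only the (l;m) 3-j factors differ between A and B.
A: triangle coeff Δ(5,3,4) = 1/180180; Σ_t [2,2]: t=2:+1/5760 = 1/5760; (3j)²=56/2145 [(5 3 4; -3 -1 4)], sign=+1
B: triangle coeff Δ(5,3,4) = 1/180180; Σ_t [0,1]: t=0:+1/17280 t=1:−1/1440 = -11/17280; (3j)²=11/468 [(5 3 4; -1 -2 3)], sign=+1
I_A²/I_B² = (56/2145)/(11/468) = 672/605

672/605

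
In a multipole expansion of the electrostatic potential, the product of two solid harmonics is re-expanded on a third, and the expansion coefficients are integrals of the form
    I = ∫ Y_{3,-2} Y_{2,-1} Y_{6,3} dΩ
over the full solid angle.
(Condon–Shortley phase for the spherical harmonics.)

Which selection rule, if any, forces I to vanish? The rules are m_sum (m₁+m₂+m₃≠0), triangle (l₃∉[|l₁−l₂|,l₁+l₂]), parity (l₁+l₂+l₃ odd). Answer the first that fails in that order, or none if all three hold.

m₁+m₂+m₃ = -2 − 1 + 3 = 0  ✓
triangle: |3−2|=1 ≤ l₃=6 ≤ 3+2=5  ✗
parity: l₁+l₂+l₃ = 11 is odd

triangle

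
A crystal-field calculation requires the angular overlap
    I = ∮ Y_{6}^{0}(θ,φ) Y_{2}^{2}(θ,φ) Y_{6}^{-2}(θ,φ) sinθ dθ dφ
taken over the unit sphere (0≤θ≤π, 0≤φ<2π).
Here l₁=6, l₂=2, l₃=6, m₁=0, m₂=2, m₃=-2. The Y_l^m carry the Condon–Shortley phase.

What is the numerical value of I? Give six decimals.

-0.191909

Checks pass: Σm=0; 14 even; l₃=6∈[4,8].
(2·6+1)(2·2+1)(2·6+1) = 845
Δ: 2! 10! 2! / 15! → 1/90090
sum: t=0:+1/69120 t=1:−1/14400 t=2:+1/69120 = -7/172800
3j²(6 2 6; 0 0 0) = Δ·Π!·Σ² = 14/715  (sign -1)
sum: t=2:+1/69120 = 1/69120
3j²(6 2 6; 0 2 -2) = Δ·Π!·Σ² = 4/143  (sign +1)
combine: 4πI² = 845·14/715·4/143 = 56/121
take √, sign -1: I = -0.19190947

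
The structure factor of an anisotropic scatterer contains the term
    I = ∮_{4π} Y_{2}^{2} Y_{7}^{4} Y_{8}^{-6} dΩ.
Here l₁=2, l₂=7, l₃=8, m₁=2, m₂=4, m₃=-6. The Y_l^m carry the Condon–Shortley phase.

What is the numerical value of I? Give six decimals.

0.000000

L=17 odd ⇒ parity kills the (l;000) factor ⇒ I = 0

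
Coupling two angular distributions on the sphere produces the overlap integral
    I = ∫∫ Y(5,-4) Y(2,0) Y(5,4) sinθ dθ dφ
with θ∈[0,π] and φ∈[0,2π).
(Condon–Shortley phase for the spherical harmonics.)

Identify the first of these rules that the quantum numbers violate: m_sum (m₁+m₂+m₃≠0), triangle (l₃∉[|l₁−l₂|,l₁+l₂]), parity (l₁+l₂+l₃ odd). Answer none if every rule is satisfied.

azimuthal sum: -4 + 0 + 4 = 0  ✓
3 ≤ 5 ≤ 7 (triangle on l)  ✓
L = 5 + 2 + 5 = 12 (even)  ✓

none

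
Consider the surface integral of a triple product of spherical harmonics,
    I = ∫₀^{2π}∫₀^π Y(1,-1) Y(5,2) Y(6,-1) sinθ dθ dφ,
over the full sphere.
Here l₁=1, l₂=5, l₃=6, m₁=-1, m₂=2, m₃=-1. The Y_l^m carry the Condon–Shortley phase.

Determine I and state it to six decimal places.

-0.129207

Rules hold: Σm=0, L=12 even, 4≤6≤6.
N = 3·11·13 = 429
Δ = 0!·2!·10!/13! = 1/858
Racah Σ t=0..0: t=0:+1/14400 = 1/14400
⇒ 3j(1 5 6; 0 0 0)² = 6/143, sgn +1
Racah Σ t=0..0: t=0:+1/60480 = 1/60480
⇒ 3j(1 5 6; -1 2 -1)² = 5/429, sgn -1
4πI² = N·(3j₀)²·(3jₘ)² = 30/143
I = -1·√(0.20979/4π) = -0.12920749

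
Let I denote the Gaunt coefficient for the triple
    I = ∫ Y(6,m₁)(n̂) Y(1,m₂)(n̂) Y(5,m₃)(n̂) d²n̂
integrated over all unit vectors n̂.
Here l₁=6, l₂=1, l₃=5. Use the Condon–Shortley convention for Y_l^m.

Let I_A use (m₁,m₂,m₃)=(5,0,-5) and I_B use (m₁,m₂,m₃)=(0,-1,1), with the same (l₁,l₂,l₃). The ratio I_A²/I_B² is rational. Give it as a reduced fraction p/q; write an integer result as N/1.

l's match ⇒ only the (l;m) 3-j factors differ between A and B.
A: triangle coeff Δ(6,1,5) = 1/858; Σ_t [1,1]: t=1:−1/3628800 = -1/3628800; (3j)²=1/78 [(6 1 5; 5 0 -5)], sign=-1
B: triangle coeff Δ(6,1,5) = 1/858; Σ_t [0,0]: t=0:+1/34560 = 1/34560; (3j)²=5/286 [(6 1 5; 0 -1 1)], sign=+1
I_A²/I_B² = (1/78)/(5/286) = 11/15

11/15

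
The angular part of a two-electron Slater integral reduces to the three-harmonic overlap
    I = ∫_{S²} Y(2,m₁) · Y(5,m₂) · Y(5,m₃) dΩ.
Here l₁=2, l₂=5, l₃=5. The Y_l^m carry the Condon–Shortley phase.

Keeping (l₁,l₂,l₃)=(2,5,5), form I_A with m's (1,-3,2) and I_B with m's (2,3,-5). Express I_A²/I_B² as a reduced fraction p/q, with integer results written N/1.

Same 2,5,5: normalisation and zero-m 3j drop out of the ratio.
A: Δ: 2! 2! 8! / 13! → 1/38610; sum: t=0:+1/2880 t=1:−1/10080 = 1/4032; 3j²(2 5 5; 1 -3 2) = Δ·Π!·Σ² = 10/429  (sign -1)
B: Δ: 2! 2! 8! / 13! → 1/38610; sum: t=0:+1/161280 = 1/161280; 3j²(2 5 5; 2 3 -5) = Δ·Π!·Σ² = 1/143  (sign +1)
I_A²/I_B² = (10/429)/(1/143) = 10/3

10/3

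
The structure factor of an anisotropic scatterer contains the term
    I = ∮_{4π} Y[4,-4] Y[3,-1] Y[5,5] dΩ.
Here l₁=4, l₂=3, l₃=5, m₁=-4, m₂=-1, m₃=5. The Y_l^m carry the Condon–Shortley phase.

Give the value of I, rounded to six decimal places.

0.189625

m-sum 0 ✓  L=12 even ✓  1≤5≤7 ✓
Π(2lᵢ+1) = 9×7×11 = 693
triangle coeff Δ(4,3,5) = 1/180180
Σ_t [0,2]: t=0:+1/576 t=1:−1/144 t=2:+1/576 = -1/288
(3j)²=20/1001 [(4 3 5; 0 0 0)], sign=+1
Σ_t [2,2]: t=2:+1/34560 = 1/34560
(3j)²=14/429 [(4 3 5; -4 -1 5)], sign=+1
⇒ 4πI² = 840/1859
I = (+1)√(840/1859/(4π)) = 0.18962475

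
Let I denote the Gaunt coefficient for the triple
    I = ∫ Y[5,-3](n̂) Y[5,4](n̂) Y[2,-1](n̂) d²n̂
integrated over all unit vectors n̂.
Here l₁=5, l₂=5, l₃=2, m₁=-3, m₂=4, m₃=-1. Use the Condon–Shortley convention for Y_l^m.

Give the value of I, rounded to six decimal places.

0.196098

m-sum 0 ✓  L=12 even ✓  0≤2≤10 ✓
Π(2lᵢ+1) = 11×11×5 = 605
triangle coeff Δ(5,5,2) = 1/38610
Σ_t [3,5]: t=3:−1/2880 t=4:+1/576 t=5:−1/2880 = 1/960
(3j)²=10/429 [(5 5 2; 0 0 0)], sign=+1
Σ_t [7,8]: t=7:−1/10080 t=8:+1/80640 = -1/11520
(3j)²=49/1430 [(5 5 2; -3 4 -1)], sign=+1
⇒ 4πI² = 245/507
I = (+1)√(245/507/(4π)) = 0.19609844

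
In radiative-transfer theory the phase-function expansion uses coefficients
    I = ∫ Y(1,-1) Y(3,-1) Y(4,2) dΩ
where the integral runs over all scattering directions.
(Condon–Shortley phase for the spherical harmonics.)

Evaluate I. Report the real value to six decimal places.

0.238414

Rules hold: Σm=0, L=8 even, 2≤4≤4.
N = 3·7·9 = 189
Δ = 0!·2!·6!/9! = 1/252
Racah Σ t=0..0: t=0:+1/36 = 1/36
⇒ 3j(1 3 4; 0 0 0)² = 4/63, sgn +1
Racah Σ t=0..0: t=0:+1/96 = 1/96
⇒ 3j(1 3 4; -1 -1 2)² = 5/84, sgn +1
4πI² = N·(3j₀)²·(3jₘ)² = 5/7
I = +1·√(0.714286/4π) = 0.23841361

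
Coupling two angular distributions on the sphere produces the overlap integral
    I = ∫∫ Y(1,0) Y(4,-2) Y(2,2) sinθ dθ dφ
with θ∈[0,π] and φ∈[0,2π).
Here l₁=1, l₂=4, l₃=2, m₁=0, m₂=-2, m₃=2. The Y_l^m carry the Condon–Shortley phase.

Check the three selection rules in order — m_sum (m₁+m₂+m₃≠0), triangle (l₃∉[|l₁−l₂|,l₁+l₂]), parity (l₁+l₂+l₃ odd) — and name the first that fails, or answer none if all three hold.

m₁+m₂+m₃ = 0 − 2 + 2 = 0  ✓
triangle: |1−4|=3 ≤ l₃=2 ≤ 1+4=5  ✗
parity: l₁+l₂+l₃ = 7 is odd

triangle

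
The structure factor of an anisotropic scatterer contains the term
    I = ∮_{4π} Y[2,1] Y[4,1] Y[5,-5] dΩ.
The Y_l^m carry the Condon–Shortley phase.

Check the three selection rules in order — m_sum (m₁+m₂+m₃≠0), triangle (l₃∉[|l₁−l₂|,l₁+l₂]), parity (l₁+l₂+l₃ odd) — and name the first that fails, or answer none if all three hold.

Σmᵢ = -3  ✗
l₃∈[|l₁−l₂|,l₁+l₂]=[2,6], have l₃=5
Σlᵢ = 11 ⇒ odd

m_sum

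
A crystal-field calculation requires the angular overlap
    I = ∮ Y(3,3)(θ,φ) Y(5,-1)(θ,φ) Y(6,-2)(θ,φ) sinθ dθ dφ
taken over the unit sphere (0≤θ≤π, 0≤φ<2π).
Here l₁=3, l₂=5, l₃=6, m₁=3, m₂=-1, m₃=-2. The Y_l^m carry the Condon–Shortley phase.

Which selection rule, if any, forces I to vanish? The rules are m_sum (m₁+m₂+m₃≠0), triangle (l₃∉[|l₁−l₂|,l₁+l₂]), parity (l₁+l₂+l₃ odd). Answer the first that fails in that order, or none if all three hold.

azimuthal sum: 3 − 1 − 2 = 0  ✓
2 ≤ 6 ≤ 8 (triangle on l)  ✓
L = 3 + 5 + 6 = 14 (even)  ✓

none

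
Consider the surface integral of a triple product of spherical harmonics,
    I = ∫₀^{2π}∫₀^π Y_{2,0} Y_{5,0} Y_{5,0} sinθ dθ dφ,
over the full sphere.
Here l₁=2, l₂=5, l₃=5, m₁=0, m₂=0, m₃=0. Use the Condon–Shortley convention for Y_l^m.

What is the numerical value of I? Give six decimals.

0.161739

Rules hold: Σm=0, L=12 even, 3≤5≤7.
N = 5·11·11 = 605
Δ = 2!·2!·8!/13! = 1/38610
Racah Σ t=0..2: t=0:+1/2880 t=1:−1/576 t=2:+1/2880 = -1/960
⇒ 3j(2 5 5; 0 0 0)² = 10/429, sgn +1
(m-triple is (0,0,0) — same symbol as above.)
4πI² = N·(3j₀)²·(3jₘ)² = 500/1521
I = +1·√(0.328731/4π) = 0.16173926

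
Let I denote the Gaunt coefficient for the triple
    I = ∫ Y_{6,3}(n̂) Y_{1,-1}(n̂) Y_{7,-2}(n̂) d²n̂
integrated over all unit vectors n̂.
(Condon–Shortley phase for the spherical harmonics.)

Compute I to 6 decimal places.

0.110647

Rules hold: Σm=0, L=14 even, 5≤7≤7.
N = 13·3·15 = 585
Δ = 0!·12!·2!/15! = 1/1365
Racah Σ t=0..0: t=0:+1/518400 = 1/518400
⇒ 3j(6 1 7; 0 0 0)² = 7/195, sgn -1
Racah Σ t=0..0: t=0:+1/4354560 = 1/4354560
⇒ 3j(6 1 7; 3 -1 -2)² = 2/273, sgn -1
4πI² = N·(3j₀)²·(3jₘ)² = 2/13
I = +1·√(0.153846/4π) = 0.11064668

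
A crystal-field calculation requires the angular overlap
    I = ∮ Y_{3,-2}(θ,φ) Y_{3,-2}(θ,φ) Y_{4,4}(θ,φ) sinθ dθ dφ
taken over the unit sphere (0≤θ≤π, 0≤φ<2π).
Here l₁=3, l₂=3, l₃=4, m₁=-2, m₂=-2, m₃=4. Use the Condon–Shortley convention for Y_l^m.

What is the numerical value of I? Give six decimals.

0.214561

Checks pass: Σm=0; 10 even; l₃=4∈[0,6].
(2·3+1)(2·3+1)(2·4+1) = 441
Δ: 2! 4! 4! / 11! → 1/34650
sum: t=0:+1/72 t=1:−1/16 t=2:+1/72 = -5/144
3j²(3 3 4; 0 0 0) = Δ·Π!·Σ² = 2/77  (sign -1)
sum: t=1:−1/576 = -1/576
3j²(3 3 4; -2 -2 4) = Δ·Π!·Σ² = 5/99  (sign -1)
combine: 4πI² = 441·2/77·5/99 = 70/121
take √, sign +1: I = 0.21456131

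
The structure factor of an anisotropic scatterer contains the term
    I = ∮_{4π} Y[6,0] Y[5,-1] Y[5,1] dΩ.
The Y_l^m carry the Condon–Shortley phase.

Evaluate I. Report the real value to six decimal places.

-0.036818

m-sum 0 ✓  L=16 even ✓  1≤5≤11 ✓
Π(2lᵢ+1) = 13×11×11 = 1573
triangle coeff Δ(6,5,5) = 1/28588560
Σ_t [1,5]: t=1:−1/345600 t=2:+1/13824 t=3:−1/5184 t=4:+1/13824 t=5:−1/345600 = -7/129600
(3j)²=80/7293 [(6 5 5; 0 0 0)], sign=+1
Σ_t [0,4]: t=0:+1/12441600 t=1:−1/86400 t=2:+1/9216 t=3:−1/7776 t=4:+1/55296 = -7/518400
(3j)²=12/12155 [(6 5 5; 0 -1 1)], sign=-1
⇒ 4πI² = 64/3757
I = (-1)√(64/3757/(4π)) = -0.03681836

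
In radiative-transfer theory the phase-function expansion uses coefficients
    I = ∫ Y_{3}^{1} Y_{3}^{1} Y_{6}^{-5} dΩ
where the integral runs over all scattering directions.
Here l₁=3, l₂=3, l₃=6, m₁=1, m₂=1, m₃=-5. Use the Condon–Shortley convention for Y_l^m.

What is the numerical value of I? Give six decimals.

Σmᵢ = -3 ≠ 0, so the φ-integral vanishes; I = 0

0.000000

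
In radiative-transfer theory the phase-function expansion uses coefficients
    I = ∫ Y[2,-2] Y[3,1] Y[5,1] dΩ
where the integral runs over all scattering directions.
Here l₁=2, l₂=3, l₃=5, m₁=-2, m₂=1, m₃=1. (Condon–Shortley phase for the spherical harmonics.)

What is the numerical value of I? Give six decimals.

-0.092802

Rules hold: Σm=0, L=10 even, 1≤5≤5.
N = 5·7·11 = 385
Δ = 0!·4!·6!/11! = 1/2310
Racah Σ t=0..0: t=0:+1/144 = 1/144
⇒ 3j(2 3 5; 0 0 0)² = 10/231, sgn -1
Racah Σ t=0..0: t=0:+1/1152 = 1/1152
⇒ 3j(2 3 5; -2 1 1)² = 1/154, sgn +1
4πI² = N·(3j₀)²·(3jₘ)² = 25/231
I = -1·√(0.108225/4π) = -0.09280237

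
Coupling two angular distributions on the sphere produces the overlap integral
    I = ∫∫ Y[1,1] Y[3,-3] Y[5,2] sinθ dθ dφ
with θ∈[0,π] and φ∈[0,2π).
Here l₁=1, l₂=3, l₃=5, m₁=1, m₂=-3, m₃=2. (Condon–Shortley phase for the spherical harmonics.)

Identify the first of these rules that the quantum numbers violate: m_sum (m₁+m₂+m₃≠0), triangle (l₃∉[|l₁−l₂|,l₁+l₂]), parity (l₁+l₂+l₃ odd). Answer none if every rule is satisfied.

azimuthal sum: 1 − 3 + 2 = 0  ✓
2 ≤ 5 ≤ 4 (triangle on l)  ✗
L = 1 + 3 + 5 = 9 (odd)

triangle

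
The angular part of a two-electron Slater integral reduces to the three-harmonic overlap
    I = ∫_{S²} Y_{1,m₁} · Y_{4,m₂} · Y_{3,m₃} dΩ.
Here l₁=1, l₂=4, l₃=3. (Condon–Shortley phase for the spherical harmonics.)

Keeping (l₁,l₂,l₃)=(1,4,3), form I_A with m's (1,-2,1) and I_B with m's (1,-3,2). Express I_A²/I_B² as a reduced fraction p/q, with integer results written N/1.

5/7

Same 1,4,3: normalisation and zero-m 3j drop out of the ratio.
A: Δ: 2! 0! 6! / 9! → 1/252; sum: t=0:+1/96 = 1/96; 3j²(1 4 3; 1 -2 1) = Δ·Π!·Σ² = 5/84  (sign +1)
B: Δ: 2! 0! 6! / 9! → 1/252; sum: t=0:+1/240 = 1/240; 3j²(1 4 3; 1 -3 2) = Δ·Π!·Σ² = 1/12  (sign -1)
I_A²/I_B² = (5/84)/(1/12) = 5/7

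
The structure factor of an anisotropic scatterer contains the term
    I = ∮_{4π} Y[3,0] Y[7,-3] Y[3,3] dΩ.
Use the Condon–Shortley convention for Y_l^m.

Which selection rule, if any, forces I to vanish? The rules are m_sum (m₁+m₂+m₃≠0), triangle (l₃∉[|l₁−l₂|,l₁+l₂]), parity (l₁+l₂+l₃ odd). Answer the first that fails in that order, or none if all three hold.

triangle

azimuthal sum: 0 − 3 + 3 = 0  ✓
4 ≤ 3 ≤ 10 (triangle on l)  ✗
L = 3 + 7 + 3 = 13 (odd)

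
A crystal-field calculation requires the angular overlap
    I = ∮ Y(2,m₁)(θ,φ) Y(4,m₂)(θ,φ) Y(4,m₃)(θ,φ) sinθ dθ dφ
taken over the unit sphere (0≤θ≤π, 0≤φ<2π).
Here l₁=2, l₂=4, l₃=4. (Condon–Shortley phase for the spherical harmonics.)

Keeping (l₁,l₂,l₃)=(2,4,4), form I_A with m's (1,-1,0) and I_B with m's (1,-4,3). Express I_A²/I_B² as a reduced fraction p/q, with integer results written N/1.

5/98

l's match ⇒ only the (l;m) 3-j factors differ between A and B.
A: triangle coeff Δ(2,4,4) = 1/13860; Σ_t [0,1]: t=0:+1/72 t=1:−1/96 = 1/288; (3j)²=1/462 [(2 4 4; 1 -1 0)], sign=+1
B: triangle coeff Δ(2,4,4) = 1/13860; Σ_t [0,0]: t=0:+1/1440 = 1/1440; (3j)²=7/165 [(2 4 4; 1 -4 3)], sign=-1
I_A²/I_B² = (1/462)/(7/165) = 5/98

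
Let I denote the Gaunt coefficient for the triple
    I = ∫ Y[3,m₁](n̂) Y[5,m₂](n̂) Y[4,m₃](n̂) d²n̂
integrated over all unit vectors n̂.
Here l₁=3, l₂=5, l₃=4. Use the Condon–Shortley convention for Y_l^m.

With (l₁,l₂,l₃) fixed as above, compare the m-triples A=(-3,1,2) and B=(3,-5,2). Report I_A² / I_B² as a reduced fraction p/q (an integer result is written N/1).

Shared (l₁,l₂,l₃)=(3,5,4): N and (l;000)² cancel in I_A²/I_B².
A: Δ = 4!·2!·6!/13! = 1/180180; Racah Σ t=4..4: t=4:+1/2304 = 1/2304; ⇒ 3j(3 5 4; -3 1 2)² = 75/4004, sgn +1
B: Δ = 4!·2!·6!/13! = 1/180180; Racah Σ t=0..0: t=0:+1/34560 = 1/34560; ⇒ 3j(3 5 4; 3 -5 2)² = 5/286, sgn +1
I_A²/I_B² = (75/4004)/(5/286) = 15/14

15/14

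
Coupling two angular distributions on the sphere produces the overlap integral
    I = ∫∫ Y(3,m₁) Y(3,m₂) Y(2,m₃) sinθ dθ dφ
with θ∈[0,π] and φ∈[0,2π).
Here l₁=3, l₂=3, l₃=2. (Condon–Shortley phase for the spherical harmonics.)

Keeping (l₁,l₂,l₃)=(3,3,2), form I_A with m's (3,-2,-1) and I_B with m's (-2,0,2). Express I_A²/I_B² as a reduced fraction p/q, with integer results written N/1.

5/4

Shared (l₁,l₂,l₃)=(3,3,2): N and (l;000)² cancel in I_A²/I_B².
A: Δ = 4!·2!·2!/9! = 1/3780; Racah Σ t=0..0: t=0:+1/48 = 1/48; ⇒ 3j(3 3 2; 3 -2 -1)² = 5/84, sgn -1
B: Δ = 4!·2!·2!/9! = 1/3780; Racah Σ t=3..3: t=3:−1/24 = -1/24; ⇒ 3j(3 3 2; -2 0 2)² = 1/21, sgn -1
I_A²/I_B² = (5/84)/(1/21) = 5/4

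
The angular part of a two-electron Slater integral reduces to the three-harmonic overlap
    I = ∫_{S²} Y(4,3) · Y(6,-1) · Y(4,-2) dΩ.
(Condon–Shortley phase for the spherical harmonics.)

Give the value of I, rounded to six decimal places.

0.160153

m-sum 0 ✓  L=14 even ✓  2≤4≤10 ✓
Π(2lᵢ+1) = 9×13×9 = 1053
triangle coeff Δ(4,6,4) = 1/1261260
Σ_t [2,4]: t=2:+1/4608 t=3:−1/1296 t=4:+1/4608 = -7/20736
(3j)²=20/1287 [(4 6 4; 0 0 0)], sign=-1
Σ_t [0,1]: t=0:+1/86400 t=1:−1/11520 = -13/172800
(3j)²=13/660 [(4 6 4; 3 -1 -2)], sign=-1
⇒ 4πI² = 39/121
I = (+1)√(39/121/(4π)) = 0.16015286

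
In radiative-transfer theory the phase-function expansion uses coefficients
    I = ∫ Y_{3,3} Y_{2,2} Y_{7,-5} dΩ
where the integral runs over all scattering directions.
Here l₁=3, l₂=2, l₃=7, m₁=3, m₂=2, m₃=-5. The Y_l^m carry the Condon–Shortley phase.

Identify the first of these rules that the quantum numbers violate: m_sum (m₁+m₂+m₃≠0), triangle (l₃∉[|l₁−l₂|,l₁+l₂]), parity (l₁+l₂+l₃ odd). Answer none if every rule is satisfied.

triangle

azimuthal sum: 3 + 2 − 5 = 0  ✓
1 ≤ 7 ≤ 5 (triangle on l)  ✗
L = 3 + 2 + 7 = 12 (even)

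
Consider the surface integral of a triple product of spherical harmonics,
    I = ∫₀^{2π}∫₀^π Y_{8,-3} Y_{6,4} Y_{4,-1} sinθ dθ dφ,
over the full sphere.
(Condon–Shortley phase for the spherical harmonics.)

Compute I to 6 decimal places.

0.158035

Checks pass: Σm=0; 18 even; l₃=4∈[2,14].
(2·8+1)(2·6+1)(2·4+1) = 1989
Δ: 10! 6! 2! / 19! → 1/23279256
sum: t=4:+1/1658880 t=5:−1/518400 t=6:+1/1658880 = -1/1382400
3j²(8 6 4; 0 0 0) = Δ·Π!·Σ² = 504/46189  (sign -1)
sum: t=8:+1/5806080 t=9:−1/17418240 t=10:+1/870912000 = 101/870912000
3j²(8 6 4; -3 4 -1) = Δ·Π!·Σ² = 10201/705432  (sign -1)
combine: 4πI² = 1989·504/46189·10201/705432 = 275427/877591
take √, sign +1: I = 0.15803462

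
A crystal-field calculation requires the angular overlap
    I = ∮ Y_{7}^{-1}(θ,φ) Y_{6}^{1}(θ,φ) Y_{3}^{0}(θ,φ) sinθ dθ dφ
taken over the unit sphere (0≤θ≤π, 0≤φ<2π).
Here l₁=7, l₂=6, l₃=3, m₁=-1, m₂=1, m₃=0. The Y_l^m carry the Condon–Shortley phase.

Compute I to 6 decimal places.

Checks pass: Σm=0; 16 even; l₃=3∈[1,13].
(2·7+1)(2·6+1)(2·3+1) = 1365
Δ: 10! 4! 2! / 17! → 1/2042040
sum: t=4:+1/207360 t=5:−1/57600 t=6:+1/207360 = -1/129600
3j²(7 6 3; 0 0 0) = Δ·Π!·Σ² = 168/12155  (sign +1)
sum: t=5:−1/172800 t=6:+1/69120 t=7:−1/362880 = 43/7257600
3j²(7 6 3; -1 1 0) = Δ·Π!·Σ² = 1849/170170  (sign -1)
combine: 4πI² = 1365·168/12155·1849/170170 = 465948/2272985
take √, sign -1: I = -0.12772194

-0.127722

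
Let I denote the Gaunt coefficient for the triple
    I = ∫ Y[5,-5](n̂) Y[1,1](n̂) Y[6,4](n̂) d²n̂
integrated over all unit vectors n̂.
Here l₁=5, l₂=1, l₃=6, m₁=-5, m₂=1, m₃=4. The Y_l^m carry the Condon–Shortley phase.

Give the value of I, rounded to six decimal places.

m-sum 0 ✓  L=12 even ✓  4≤6≤6 ✓
Π(2lᵢ+1) = 11×3×13 = 429
triangle coeff Δ(5,1,6) = 1/858
Σ_t [0,0]: t=0:+1/14400 = 1/14400
(3j)²=6/143 [(5 1 6; 0 0 0)], sign=+1
Σ_t [0,0]: t=0:+1/7257600 = 1/7257600
(3j)²=1/858 [(5 1 6; -5 1 4)], sign=+1
⇒ 4πI² = 3/143
I = (+1)√(3/143/(4π)) = 0.04085899

0.040859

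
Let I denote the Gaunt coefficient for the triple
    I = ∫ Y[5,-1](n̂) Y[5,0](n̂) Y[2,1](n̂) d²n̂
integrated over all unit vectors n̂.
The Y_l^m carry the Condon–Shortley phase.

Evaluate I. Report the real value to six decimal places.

-0.036166

m-sum 0 ✓  L=12 even ✓  0≤2≤10 ✓
Π(2lᵢ+1) = 11×11×5 = 605
triangle coeff Δ(5,5,2) = 1/38610
Σ_t [3,5]: t=3:−1/2880 t=4:+1/576 t=5:−1/2880 = 1/960
(3j)²=10/429 [(5 5 2; 0 0 0)], sign=+1
Σ_t [4,5]: t=4:+1/1152 t=5:−1/1440 = 1/5760
(3j)²=1/858 [(5 5 2; -1 0 1)], sign=-1
⇒ 4πI² = 25/1521
I = (-1)√(25/1521/(4π)) = -0.03616600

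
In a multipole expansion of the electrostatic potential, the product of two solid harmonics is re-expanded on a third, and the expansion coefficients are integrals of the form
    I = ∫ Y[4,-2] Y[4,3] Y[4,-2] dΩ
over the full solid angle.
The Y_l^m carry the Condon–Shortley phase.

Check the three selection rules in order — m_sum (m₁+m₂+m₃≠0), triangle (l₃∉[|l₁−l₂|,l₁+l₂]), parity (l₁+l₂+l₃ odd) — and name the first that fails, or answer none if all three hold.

m₁+m₂+m₃ = -2 + 3 − 2 = -1  ✗
triangle: |4−4|=0 ≤ l₃=4 ≤ 4+4=8
parity: l₁+l₂+l₃ = 12 is even

m_sum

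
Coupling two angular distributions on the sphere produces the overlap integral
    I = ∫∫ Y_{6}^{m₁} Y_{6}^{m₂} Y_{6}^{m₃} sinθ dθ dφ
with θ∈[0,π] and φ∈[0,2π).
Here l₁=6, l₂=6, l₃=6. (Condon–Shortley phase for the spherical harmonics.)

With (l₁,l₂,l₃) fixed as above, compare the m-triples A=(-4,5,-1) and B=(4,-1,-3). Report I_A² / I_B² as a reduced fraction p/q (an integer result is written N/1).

297/125

Same 6,6,6: normalisation and zero-m 3j drop out of the ratio.
A: Δ: 6! 6! 6! / 19! → 1/325909584; sum: t=5:−1/10368000 t=6:+1/4147200 = 1/6912000; 3j²(6 6 6; -4 5 -1) = Δ·Π!·Σ² = 189/16796  (sign -1)
B: Δ: 6! 6! 6! / 19! → 1/325909584; sum: t=0:+1/4147200 t=1:−1/691200 t=2:+1/1244160 = -1/2488320; 3j²(6 6 6; 4 -1 -3) = Δ·Π!·Σ² = 875/184756  (sign +1)
I_A²/I_B² = (189/16796)/(875/184756) = 297/125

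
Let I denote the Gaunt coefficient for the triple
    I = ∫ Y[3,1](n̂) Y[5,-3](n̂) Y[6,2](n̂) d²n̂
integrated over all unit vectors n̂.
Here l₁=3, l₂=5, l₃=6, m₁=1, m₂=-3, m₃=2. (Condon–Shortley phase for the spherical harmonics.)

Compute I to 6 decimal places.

-0.145631

m-sum 0 ✓  L=14 even ✓  2≤6≤8 ✓
Π(2lᵢ+1) = 7×11×13 = 1001
triangle coeff Δ(3,5,6) = 1/675675
Σ_t [0,2]: t=0:+1/8640 t=1:−1/2304 t=2:+1/8640 = -7/34560
(3j)²=7/429 [(3 5 6; 0 0 0)], sign=-1
Σ_t [0,2]: t=0:+1/11520 t=1:−1/30240 t=2:+1/1935360 = 1/18432
(3j)²=7/429 [(3 5 6; 1 -3 2)], sign=+1
⇒ 4πI² = 343/1287
I = (-1)√(343/1287/(4π)) = -0.14563067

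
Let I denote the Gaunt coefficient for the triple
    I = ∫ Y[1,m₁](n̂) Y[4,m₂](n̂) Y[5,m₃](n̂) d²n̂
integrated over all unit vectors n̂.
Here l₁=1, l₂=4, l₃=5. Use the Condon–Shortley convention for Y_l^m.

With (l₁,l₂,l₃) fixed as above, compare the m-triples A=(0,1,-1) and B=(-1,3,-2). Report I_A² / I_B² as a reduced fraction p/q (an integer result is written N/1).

Same 1,4,5: normalisation and zero-m 3j drop out of the ratio.
A: Δ: 0! 2! 8! / 11! → 1/495; sum: t=0:+1/720 = 1/720; 3j²(1 4 5; 0 1 -1) = Δ·Π!·Σ² = 8/165  (sign +1)
B: Δ: 0! 2! 8! / 11! → 1/495; sum: t=0:+1/10080 = 1/10080; 3j²(1 4 5; -1 3 -2) = Δ·Π!·Σ² = 1/165  (sign -1)
I_A²/I_B² = (8/165)/(1/165) = 8/1

8/1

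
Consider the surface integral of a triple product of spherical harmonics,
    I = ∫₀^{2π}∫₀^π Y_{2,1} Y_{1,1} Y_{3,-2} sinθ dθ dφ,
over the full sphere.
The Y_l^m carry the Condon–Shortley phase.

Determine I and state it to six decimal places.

m-sum 0 ✓  L=6 even ✓  1≤3≤3 ✓
Π(2lᵢ+1) = 5×3×7 = 105
triangle coeff Δ(2,1,3) = 1/105
Σ_t [0,0]: t=0:+1/4 = 1/4
(3j)²=3/35 [(2 1 3; 0 0 0)], sign=-1
Σ_t [0,0]: t=0:+1/12 = 1/12
(3j)²=2/21 [(2 1 3; 1 1 -2)], sign=-1
⇒ 4πI² = 6/7
I = (+1)√(6/7/(4π)) = 0.26116903

0.261169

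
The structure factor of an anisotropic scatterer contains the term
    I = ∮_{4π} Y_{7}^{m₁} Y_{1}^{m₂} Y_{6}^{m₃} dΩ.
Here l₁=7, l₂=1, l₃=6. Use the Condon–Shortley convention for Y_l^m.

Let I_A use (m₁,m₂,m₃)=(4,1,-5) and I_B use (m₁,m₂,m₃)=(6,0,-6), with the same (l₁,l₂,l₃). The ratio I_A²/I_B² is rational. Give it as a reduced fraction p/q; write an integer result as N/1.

3/13

Same 7,1,6: normalisation and zero-m 3j drop out of the ratio.
A: Δ: 2! 12! 0! / 15! → 1/1365; sum: t=2:+1/79833600 = 1/79833600; 3j²(7 1 6; 4 1 -5) = Δ·Π!·Σ² = 1/455  (sign -1)
B: Δ: 2! 12! 0! / 15! → 1/1365; sum: t=1:−1/479001600 = -1/479001600; 3j²(7 1 6; 6 0 -6) = Δ·Π!·Σ² = 1/105  (sign -1)
I_A²/I_B² = (1/455)/(1/105) = 3/13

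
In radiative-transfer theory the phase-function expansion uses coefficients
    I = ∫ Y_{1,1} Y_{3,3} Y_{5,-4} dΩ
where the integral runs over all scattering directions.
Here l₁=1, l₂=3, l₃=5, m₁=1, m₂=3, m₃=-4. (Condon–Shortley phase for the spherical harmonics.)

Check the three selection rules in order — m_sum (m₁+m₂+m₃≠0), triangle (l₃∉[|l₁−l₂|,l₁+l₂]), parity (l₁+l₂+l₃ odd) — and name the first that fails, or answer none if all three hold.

m₁+m₂+m₃ = 1 + 3 − 4 = 0  ✓
triangle: |1−3|=2 ≤ l₃=5 ≤ 1+3=4  ✗
parity: l₁+l₂+l₃ = 9 is odd

triangle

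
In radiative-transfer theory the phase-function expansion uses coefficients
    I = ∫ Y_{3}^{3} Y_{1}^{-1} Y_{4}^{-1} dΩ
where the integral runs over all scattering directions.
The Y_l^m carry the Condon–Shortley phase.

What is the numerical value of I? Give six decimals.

m-sum = 3 − 1 − 1 = 1 ≠ 0 ⇒ I = 0

0.000000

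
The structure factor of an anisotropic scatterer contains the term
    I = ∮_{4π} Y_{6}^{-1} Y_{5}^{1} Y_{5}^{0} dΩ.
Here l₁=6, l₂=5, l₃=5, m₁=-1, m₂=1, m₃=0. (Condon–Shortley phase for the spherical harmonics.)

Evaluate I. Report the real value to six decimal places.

Rules hold: Σm=0, L=16 even, 1≤5≤11.
N = 13·11·11 = 1573
Δ = 6!·6!·4!/17! = 1/28588560
Racah Σ t=1..5: t=1:−1/345600 t=2:+1/13824 t=3:−1/5184 t=4:+1/13824 t=5:−1/345600 = -7/129600
⇒ 3j(6 5 5; 0 0 0)² = 80/7293, sgn +1
Racah Σ t=2..6: t=2:+1/138240 t=3:−1/10368 t=4:+1/6912 t=5:−1/34560 t=6:+1/2073600 = 7/259200
⇒ 3j(6 5 5; -1 1 0)² = 28/7293, sgn -1
4πI² = N·(3j₀)²·(3jₘ)² = 2240/33813
I = -1·√(0.0662467/4π) = -0.07260679

-0.072607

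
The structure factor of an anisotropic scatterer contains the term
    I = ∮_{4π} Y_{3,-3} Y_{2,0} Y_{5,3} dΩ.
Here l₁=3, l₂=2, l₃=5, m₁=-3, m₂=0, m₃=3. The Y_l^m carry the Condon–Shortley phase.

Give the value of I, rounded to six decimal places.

-0.126792

m-sum 0 ✓  L=10 even ✓  1≤5≤5 ✓
Π(2lᵢ+1) = 7×5×11 = 385
triangle coeff Δ(3,2,5) = 1/2310
Σ_t [0,0]: t=0:+1/144 = 1/144
(3j)²=10/231 [(3 2 5; 0 0 0)], sign=-1
Σ_t [0,0]: t=0:+1/2880 = 1/2880
(3j)²=2/165 [(3 2 5; -3 0 3)], sign=+1
⇒ 4πI² = 20/99
I = (-1)√(20/99/(4π)) = -0.12679218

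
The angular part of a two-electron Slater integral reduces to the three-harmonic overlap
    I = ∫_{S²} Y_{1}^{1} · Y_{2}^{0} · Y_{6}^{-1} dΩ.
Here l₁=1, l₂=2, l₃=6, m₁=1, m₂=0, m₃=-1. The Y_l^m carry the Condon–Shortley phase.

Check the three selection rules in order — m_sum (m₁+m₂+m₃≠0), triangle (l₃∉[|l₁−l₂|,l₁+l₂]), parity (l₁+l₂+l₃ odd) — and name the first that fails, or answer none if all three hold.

m₁+m₂+m₃ = 1 + 0 − 1 = 0  ✓
triangle: |1−2|=1 ≤ l₃=6 ≤ 1+2=3  ✗
parity: l₁+l₂+l₃ = 9 is odd

triangle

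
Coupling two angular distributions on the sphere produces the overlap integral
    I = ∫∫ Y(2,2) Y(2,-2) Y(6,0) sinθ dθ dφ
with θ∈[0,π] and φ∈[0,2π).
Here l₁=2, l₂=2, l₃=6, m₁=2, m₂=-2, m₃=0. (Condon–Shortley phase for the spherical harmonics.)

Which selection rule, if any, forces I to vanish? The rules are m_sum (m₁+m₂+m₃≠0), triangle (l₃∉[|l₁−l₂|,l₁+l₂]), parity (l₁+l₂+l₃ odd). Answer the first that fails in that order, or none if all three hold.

m₁+m₂+m₃ = 2 − 2 + 0 = 0  ✓
triangle: |2−2|=0 ≤ l₃=6 ≤ 2+2=4  ✗
parity: l₁+l₂+l₃ = 10 is even

triangle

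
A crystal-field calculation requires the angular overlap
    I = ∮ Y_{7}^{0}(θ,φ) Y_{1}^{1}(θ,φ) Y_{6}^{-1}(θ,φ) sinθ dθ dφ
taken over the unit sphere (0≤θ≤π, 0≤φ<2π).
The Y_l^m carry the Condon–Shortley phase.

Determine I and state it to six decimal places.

Rules hold: Σm=0, L=14 even, 6≤6≤8.
N = 15·3·13 = 585
Δ = 2!·12!·0!/15! = 1/1365
Racah Σ t=1..1: t=1:−1/518400 = -1/518400
⇒ 3j(7 1 6; 0 0 0)² = 7/195, sgn -1
Racah Σ t=2..2: t=2:+1/1209600 = 1/1209600
⇒ 3j(7 1 6; 0 1 -1)² = 1/65, sgn -1
4πI² = N·(3j₀)²·(3jₘ)² = 21/65
I = +1·√(0.323077/4π) = 0.16034227

0.160342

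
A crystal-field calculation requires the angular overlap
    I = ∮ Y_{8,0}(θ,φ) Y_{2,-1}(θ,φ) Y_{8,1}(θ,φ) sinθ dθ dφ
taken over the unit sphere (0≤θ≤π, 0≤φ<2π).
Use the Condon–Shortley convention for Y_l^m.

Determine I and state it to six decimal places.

Checks pass: Σm=0; 18 even; l₃=8∈[6,10].
(2·8+1)(2·2+1)(2·8+1) = 1445
Δ: 2! 14! 2! / 19! → 1/348840
sum: t=0:+1/116121600 t=1:−1/25401600 t=2:+1/116121600 = -1/45158400
3j²(8 2 8; 0 0 0) = Δ·Π!·Σ² = 24/1615  (sign -1)
sum: t=0:+1/58060800 t=1:−1/50803200 = -1/406425600
3j²(8 2 8; 0 -1 1) = Δ·Π!·Σ² = 1/3230  (sign +1)
combine: 4πI² = 1445·24/1615·1/3230 = 12/1805
take √, sign -1: I = -0.02300102

-0.023001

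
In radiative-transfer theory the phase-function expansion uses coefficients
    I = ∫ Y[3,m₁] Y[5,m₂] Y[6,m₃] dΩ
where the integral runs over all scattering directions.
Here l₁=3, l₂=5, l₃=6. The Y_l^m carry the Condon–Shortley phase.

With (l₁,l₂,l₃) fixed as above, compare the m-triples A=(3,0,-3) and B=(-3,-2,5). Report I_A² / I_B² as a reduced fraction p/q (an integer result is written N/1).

14/11

Same 3,5,6: normalisation and zero-m 3j drop out of the ratio.
A: Δ: 2! 4! 8! / 15! → 1/675675; sum: t=0:+1/34560 = 1/34560; 3j²(3 5 6; 3 0 -3) = Δ·Π!·Σ² = 4/143  (sign -1)
B: Δ: 2! 4! 8! / 15! → 1/675675; sum: t=2:+1/241920 = 1/241920; 3j²(3 5 6; -3 -2 5) = Δ·Π!·Σ² = 2/91  (sign -1)
I_A²/I_B² = (4/143)/(2/91) = 14/11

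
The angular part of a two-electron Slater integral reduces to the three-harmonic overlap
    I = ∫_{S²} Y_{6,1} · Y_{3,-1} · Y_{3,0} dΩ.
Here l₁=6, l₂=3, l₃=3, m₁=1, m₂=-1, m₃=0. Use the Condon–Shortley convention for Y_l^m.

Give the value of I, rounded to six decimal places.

-0.221775

m-sum 0 ✓  L=12 even ✓  3≤3≤9 ✓
Π(2lᵢ+1) = 13×7×7 = 637
triangle coeff Δ(6,3,3) = 1/12012
Σ_t [3,3]: t=3:−1/1296 = -1/1296
(3j)²=100/3003 [(6 3 3; 0 0 0)], sign=+1
Σ_t [2,2]: t=2:+1/1728 = 1/1728
(3j)²=25/858 [(6 3 3; 1 -1 0)], sign=-1
⇒ 4πI² = 8750/14157
I = (-1)√(8750/14157/(4π)) = -0.22177545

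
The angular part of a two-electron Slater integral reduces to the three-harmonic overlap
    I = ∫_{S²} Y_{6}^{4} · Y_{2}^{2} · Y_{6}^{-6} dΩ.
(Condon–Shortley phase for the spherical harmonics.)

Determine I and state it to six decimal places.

-0.076075

Rules hold: Σm=0, L=14 even, 4≤6≤8.
N = 13·5·13 = 845
Δ = 2!·10!·2!/15! = 1/90090
Racah Σ t=0..2: t=0:+1/69120 t=1:−1/14400 t=2:+1/69120 = -7/172800
⇒ 3j(6 2 6; 0 0 0)² = 14/715, sgn -1
Racah Σ t=2..2: t=2:+1/14515200 = 1/14515200
⇒ 3j(6 2 6; 4 2 -6)² = 2/455, sgn +1
4πI² = N·(3j₀)²·(3jₘ)² = 4/55
I = -1·√(0.0727273/4π) = -0.07607531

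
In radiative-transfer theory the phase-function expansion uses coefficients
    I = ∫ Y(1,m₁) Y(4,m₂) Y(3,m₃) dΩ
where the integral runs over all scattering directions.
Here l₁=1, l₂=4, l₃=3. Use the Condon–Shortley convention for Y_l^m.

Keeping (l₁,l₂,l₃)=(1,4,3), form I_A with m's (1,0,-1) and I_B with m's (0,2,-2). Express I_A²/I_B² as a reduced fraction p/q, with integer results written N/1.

1/2

l's match ⇒ only the (l;m) 3-j factors differ between A and B.
A: triangle coeff Δ(1,4,3) = 1/252; Σ_t [0,0]: t=0:+1/96 = 1/96; (3j)²=1/42 [(1 4 3; 1 0 -1)], sign=+1
B: triangle coeff Δ(1,4,3) = 1/252; Σ_t [1,1]: t=1:−1/120 = -1/120; (3j)²=1/21 [(1 4 3; 0 2 -2)], sign=+1
I_A²/I_B² = (1/42)/(1/21) = 1/2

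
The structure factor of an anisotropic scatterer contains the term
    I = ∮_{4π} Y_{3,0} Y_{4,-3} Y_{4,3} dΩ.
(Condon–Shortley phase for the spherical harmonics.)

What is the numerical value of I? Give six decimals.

l₁+l₂+l₃=11 is odd: 3j(l;000)=0 ⇒ I=0

0.000000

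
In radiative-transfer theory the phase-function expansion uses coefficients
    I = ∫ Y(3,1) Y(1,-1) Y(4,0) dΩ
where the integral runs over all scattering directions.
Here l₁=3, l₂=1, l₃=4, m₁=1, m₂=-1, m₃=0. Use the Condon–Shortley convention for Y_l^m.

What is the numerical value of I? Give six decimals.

0.150786

m-sum 0 ✓  L=8 even ✓  2≤4≤4 ✓
Π(2lᵢ+1) = 7×3×9 = 189
triangle coeff Δ(3,1,4) = 1/252
Σ_t [0,0]: t=0:+1/36 = 1/36
(3j)²=4/63 [(3 1 4; 0 0 0)], sign=+1
Σ_t [0,0]: t=0:+1/96 = 1/96
(3j)²=1/42 [(3 1 4; 1 -1 0)], sign=+1
⇒ 4πI² = 2/7
I = (+1)√(2/7/(4π)) = 0.15078601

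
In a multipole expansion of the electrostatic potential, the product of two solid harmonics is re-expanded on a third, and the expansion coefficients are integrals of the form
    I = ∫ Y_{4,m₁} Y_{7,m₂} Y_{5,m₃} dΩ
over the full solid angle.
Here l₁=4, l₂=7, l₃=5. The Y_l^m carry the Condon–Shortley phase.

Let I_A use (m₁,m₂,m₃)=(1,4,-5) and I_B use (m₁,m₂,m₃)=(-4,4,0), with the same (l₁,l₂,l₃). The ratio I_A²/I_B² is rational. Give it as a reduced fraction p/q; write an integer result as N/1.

Same 4,7,5: normalisation and zero-m 3j drop out of the ratio.
A: Δ: 6! 2! 8! / 17! → 1/6126120; sum: t=3:−1/2903040 = -1/2903040; 3j²(4 7 5; 1 4 -5) = Δ·Π!·Σ² = 75/6188  (sign -1)
B: Δ: 6! 2! 8! / 17! → 1/6126120; sum: t=6:+1/1036800 = 1/1036800; 3j²(4 7 5; -4 4 0) = Δ·Π!·Σ² = 14/663  (sign -1)
I_A²/I_B² = (75/6188)/(14/663) = 225/392

225/392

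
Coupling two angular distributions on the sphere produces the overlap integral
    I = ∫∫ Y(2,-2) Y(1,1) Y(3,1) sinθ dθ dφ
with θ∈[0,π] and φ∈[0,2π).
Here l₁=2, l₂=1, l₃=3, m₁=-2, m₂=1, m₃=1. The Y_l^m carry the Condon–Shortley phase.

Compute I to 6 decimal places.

Checks pass: Σm=0; 6 even; l₃=3∈[1,3].
(2·2+1)(2·1+1)(2·3+1) = 105
Δ: 0! 4! 2! / 7! → 1/105
sum: t=0:+1/4 = 1/4
3j²(2 1 3; 0 0 0) = Δ·Π!·Σ² = 3/35  (sign -1)
sum: t=0:+1/48 = 1/48
3j²(2 1 3; -2 1 1) = Δ·Π!·Σ² = 1/105  (sign +1)
combine: 4πI² = 105·3/35·1/105 = 3/35
take √, sign -1: I = -0.08258890

-0.082589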